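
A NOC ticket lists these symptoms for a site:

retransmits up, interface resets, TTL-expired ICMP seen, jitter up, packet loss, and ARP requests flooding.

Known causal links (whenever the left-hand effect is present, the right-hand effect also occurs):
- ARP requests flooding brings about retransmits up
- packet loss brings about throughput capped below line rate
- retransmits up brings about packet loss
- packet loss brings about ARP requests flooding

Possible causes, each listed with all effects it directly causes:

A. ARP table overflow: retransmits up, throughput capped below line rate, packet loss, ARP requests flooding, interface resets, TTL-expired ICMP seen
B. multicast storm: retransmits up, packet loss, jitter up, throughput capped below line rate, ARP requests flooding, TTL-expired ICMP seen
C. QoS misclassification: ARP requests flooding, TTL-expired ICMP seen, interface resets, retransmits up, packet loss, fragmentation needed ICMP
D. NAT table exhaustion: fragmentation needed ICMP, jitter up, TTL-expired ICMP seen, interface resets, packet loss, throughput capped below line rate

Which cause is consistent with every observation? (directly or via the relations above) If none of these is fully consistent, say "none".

D

Per-candidate check:
(A) ARP table overflow — does not account for jitter up
(B) multicast storm — does not account for interface resets
(C) QoS misclassification — retransmits up +; interface resets +; TTL-expired ICMP seen +; jitter up -; packet loss +; ARP requests flooding +
(D) NAT table exhaustion — retransmits up + (by packet loss → ARP requests flooding → retransmits up); interface resets +; TTL-expired ICMP seen +; jitter up +; packet loss +; ARP requests flooding + (by packet loss → ARP requests flooding)
(D) is the only candidate with no mismatches.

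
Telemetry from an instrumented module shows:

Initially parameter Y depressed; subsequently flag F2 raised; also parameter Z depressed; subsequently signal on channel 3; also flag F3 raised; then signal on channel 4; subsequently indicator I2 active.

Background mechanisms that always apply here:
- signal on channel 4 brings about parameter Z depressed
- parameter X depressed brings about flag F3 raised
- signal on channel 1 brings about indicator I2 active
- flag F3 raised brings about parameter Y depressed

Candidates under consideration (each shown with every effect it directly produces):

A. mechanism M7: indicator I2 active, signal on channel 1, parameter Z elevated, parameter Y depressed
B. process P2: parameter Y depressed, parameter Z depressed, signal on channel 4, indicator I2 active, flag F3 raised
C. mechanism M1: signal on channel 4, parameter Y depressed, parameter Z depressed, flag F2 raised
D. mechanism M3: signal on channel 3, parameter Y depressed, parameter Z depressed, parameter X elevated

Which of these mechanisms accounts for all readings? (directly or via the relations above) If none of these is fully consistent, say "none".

Testing each hypothesis:
(A) mechanism M7 — fails on flag F2 raised, parameter Z depressed, signal on channel 3, flag F3 raised, signal on channel 4 (predicts parameter Z elevated, not parameter Z depressed)
(B) process P2 — parameter Y depressed match; flag F2 raised miss; parameter Z depressed match; signal on channel 3 miss; flag F3 raised match; signal on channel 4 match; indicator I2 active match
(C) mechanism M1 — does not account for signal on channel 3, flag F3 raised, indicator I2 active
(D) mechanism M3 — parameter Y depressed match; flag F2 raised miss; parameter Z depressed match; signal on channel 3 match; flag F3 raised miss; signal on channel 4 miss; indicator I2 active miss
Every candidate fails on at least one observation.

none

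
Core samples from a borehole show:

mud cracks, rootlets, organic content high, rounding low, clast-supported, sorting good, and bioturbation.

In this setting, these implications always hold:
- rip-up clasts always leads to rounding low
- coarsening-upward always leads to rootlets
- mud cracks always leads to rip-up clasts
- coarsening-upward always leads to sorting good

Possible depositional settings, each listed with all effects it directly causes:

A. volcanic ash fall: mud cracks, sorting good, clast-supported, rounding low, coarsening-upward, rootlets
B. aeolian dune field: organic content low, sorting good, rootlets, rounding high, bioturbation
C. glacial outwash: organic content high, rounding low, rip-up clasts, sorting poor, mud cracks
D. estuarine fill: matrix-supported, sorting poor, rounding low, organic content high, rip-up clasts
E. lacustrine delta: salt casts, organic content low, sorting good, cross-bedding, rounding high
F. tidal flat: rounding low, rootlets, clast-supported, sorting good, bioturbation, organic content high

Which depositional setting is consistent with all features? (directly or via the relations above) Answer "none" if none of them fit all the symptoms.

none

Testing each hypothesis:
(A) volcanic ash fall — mud cracks +; rootlets +; organic content high -; rounding low +; clast-supported +; sorting good +; bioturbation -
(B) aeolian dune field — mud cracks -; rootlets +; organic content high -; rounding low -; clast-supported -; sorting good +; bioturbation +
(C) glacial outwash — fails on rootlets, clast-supported, sorting good, bioturbation (predicts sorting poor, not sorting good)
(D) estuarine fill — mud cracks -; rootlets -; organic content high +; rounding low +; clast-supported -; sorting good -; bioturbation -
(E) lacustrine delta — fails on mud cracks, rootlets, organic content high, rounding low, clast-supported, bioturbation (predicts organic content low, not organic content high; predicts rounding high, not rounding low)
(F) tidal flat — mud cracks -; rootlets +; organic content high +; rounding low +; clast-supported +; sorting good +; bioturbation +
None of the listed candidates fits everything.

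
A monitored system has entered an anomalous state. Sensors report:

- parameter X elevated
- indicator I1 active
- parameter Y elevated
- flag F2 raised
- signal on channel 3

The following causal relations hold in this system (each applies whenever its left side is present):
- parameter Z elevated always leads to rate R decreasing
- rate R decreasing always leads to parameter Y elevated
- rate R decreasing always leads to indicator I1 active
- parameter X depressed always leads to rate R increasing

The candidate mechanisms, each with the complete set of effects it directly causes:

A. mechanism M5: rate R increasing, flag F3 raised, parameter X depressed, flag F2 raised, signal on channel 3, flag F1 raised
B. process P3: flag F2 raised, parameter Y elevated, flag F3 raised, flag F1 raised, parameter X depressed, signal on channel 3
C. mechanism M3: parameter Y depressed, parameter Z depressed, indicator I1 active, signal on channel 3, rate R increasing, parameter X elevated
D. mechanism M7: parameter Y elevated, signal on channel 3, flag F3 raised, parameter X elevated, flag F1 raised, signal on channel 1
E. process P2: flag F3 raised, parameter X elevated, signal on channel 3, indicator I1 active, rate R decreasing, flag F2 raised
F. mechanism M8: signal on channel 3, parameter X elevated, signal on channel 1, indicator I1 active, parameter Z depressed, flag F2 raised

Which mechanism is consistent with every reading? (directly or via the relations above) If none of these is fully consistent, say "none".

Checking each candidate against the observations:
(A) mechanism M5 — parameter X elevated miss; indicator I1 active miss; parameter Y elevated miss; flag F2 raised match; signal on channel 3 match
(B) process P3 — parameter X elevated miss; indicator I1 active miss; parameter Y elevated match; flag F2 raised match; signal on channel 3 match
(C) mechanism M3 — parameter X elevated match; indicator I1 active match; parameter Y elevated miss; flag F2 raised miss; signal on channel 3 match
(D) mechanism M7 — parameter X elevated match; indicator I1 active miss; parameter Y elevated match; flag F2 raised miss; signal on channel 3 match
(E) process P2 — accounts for every observation (parameter Y elevated through rate R decreasing → parameter Y elevated)
(F) mechanism M8 — does not account for parameter Y elevated
Only (E) is consistent with every observation.

E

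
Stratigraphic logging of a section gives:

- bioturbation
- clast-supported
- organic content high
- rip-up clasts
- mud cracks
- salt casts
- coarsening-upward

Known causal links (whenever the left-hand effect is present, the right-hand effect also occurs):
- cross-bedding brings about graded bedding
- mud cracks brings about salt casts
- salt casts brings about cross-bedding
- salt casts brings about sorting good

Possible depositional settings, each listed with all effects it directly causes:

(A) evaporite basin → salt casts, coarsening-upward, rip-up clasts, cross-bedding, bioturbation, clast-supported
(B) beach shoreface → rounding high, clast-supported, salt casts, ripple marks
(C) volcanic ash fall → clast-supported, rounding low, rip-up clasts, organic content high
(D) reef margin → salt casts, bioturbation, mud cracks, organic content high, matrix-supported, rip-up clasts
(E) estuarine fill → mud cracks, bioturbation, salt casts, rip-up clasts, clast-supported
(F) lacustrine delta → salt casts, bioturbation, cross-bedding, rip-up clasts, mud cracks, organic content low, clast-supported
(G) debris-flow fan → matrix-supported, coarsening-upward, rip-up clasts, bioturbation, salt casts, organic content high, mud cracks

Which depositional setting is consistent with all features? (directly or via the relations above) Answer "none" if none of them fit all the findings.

Checking each candidate against the observations:
(A) evaporite basin — bioturbation +; clast-supported +; organic content high -; rip-up clasts +; mud cracks -; salt casts +; coarsening-upward +
(B) beach shoreface — does not account for bioturbation, organic content high, rip-up clasts, mud cracks, coarsening-upward
(C) volcanic ash fall — bioturbation -; clast-supported +; organic content high +; rip-up clasts +; mud cracks -; salt casts -; coarsening-upward -
(D) reef margin — bioturbation +; clast-supported -; organic content high +; rip-up clasts +; mud cracks +; salt casts +; coarsening-upward -
(E) estuarine fill — bioturbation +; clast-supported +; organic content high -; rip-up clasts +; mud cracks +; salt casts +; coarsening-upward -
(F) lacustrine delta — bioturbation +; clast-supported +; organic content high -; rip-up clasts +; mud cracks +; salt casts +; coarsening-upward -
(G) debris-flow fan — bioturbation +; clast-supported -; organic content high +; rip-up clasts +; mud cracks +; salt casts +; coarsening-upward +
None of the listed candidates fits everything.

none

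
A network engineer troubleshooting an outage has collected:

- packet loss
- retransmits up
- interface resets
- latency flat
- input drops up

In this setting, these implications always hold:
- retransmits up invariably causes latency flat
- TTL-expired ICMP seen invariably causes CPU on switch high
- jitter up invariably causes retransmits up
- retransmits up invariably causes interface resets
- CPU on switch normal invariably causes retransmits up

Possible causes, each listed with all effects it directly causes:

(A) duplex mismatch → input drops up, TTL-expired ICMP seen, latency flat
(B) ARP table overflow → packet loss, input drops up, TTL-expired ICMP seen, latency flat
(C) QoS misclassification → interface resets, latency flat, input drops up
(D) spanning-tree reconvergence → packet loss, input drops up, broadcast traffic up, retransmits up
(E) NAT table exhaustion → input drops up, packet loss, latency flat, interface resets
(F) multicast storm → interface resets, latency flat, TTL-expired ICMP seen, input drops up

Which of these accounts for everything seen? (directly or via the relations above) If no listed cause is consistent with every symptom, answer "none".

D

Testing each hypothesis:
(A) duplex mismatch — does not account for packet loss, retransmits up, interface resets
(B) ARP table overflow — does not account for retransmits up, interface resets
(C) QoS misclassification — packet loss ✗; retransmits up ✗; interface resets ✓; latency flat ✓; input drops up ✓
(D) spanning-tree reconvergence — packet loss ✓; retransmits up ✓; interface resets ✓ (through retransmits up → interface resets); latency flat ✓ (through retransmits up → latency flat); input drops up ✓
(E) NAT table exhaustion — does not account for retransmits up
(F) multicast storm — does not account for packet loss, retransmits up
(D) is the only candidate with no mismatches.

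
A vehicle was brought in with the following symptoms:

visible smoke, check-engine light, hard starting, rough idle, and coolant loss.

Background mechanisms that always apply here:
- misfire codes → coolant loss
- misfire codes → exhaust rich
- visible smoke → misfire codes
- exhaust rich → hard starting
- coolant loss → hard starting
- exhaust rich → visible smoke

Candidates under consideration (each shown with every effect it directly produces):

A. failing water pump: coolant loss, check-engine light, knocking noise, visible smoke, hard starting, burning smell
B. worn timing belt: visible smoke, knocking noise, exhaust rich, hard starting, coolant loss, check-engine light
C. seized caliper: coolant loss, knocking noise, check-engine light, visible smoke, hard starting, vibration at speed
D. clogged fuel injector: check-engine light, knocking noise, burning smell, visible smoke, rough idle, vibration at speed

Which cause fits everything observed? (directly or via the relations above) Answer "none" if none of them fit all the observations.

D

Checking each candidate against the observations:
(A) failing water pump — does not account for rough idle
(B) worn timing belt — does not account for rough idle
(C) seized caliper — does not account for rough idle
(D) clogged fuel injector — accounts for every observation (hard starting via visible smoke → misfire codes → exhaust rich → hard starting)
Only (D) is consistent with every observation.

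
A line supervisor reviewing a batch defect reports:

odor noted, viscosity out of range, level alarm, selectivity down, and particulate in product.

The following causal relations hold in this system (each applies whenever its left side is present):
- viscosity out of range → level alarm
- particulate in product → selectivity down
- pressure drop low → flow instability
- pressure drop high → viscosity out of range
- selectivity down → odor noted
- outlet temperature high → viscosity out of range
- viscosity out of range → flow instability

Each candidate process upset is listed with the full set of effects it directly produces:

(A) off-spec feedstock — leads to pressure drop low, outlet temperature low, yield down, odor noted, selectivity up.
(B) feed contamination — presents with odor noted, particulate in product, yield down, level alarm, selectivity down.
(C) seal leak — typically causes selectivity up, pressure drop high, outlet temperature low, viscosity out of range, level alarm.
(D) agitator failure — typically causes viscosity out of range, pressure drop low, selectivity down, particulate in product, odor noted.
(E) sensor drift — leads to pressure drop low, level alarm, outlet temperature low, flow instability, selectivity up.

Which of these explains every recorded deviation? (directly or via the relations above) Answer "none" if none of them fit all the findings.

D

For each candidate, compare predicted effects to what was observed:
(A) off-spec feedstock — odor noted ✓; viscosity out of range ✗; level alarm ✗; selectivity down ✗; particulate in product ✗
(B) feed contamination — does not account for viscosity out of range
(C) seal leak — fails on odor noted, selectivity down, particulate in product (predicts selectivity up, not selectivity down)
(D) agitator failure — odor noted ✓; viscosity out of range ✓; level alarm ✓ (by viscosity out of range → level alarm); selectivity down ✓; particulate in product ✓
(E) sensor drift — fails on odor noted, viscosity out of range, selectivity down, particulate in product (predicts selectivity up, not selectivity down)
Only (D) is consistent with every observation.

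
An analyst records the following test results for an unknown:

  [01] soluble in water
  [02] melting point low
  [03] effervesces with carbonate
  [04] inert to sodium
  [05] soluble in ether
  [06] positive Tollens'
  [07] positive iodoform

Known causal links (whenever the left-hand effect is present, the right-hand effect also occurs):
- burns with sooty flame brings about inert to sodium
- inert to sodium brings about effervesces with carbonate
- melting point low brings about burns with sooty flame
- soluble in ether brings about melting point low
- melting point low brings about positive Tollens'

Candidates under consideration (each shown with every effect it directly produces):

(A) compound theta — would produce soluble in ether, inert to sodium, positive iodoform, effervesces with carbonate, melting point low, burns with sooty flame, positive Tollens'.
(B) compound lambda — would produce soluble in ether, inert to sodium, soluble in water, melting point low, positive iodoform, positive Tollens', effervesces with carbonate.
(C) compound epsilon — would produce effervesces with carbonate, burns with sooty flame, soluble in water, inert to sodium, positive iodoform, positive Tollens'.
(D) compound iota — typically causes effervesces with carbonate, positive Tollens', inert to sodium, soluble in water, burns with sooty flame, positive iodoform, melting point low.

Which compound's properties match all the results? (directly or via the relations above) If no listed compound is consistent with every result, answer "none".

B

Testing each hypothesis:
(A) compound theta — does not account for soluble in water
(B) compound lambda — soluble in water yes; melting point low yes; effervesces with carbonate yes; inert to sodium yes; soluble in ether yes; positive Tollens' yes; positive iodoform yes
(C) compound epsilon — soluble in water yes; melting point low NO; effervesces with carbonate yes; inert to sodium yes; soluble in ether NO; positive Tollens' yes; positive iodoform yes
(D) compound iota — soluble in water yes; melting point low yes; effervesces with carbonate yes; inert to sodium yes; soluble in ether NO; positive Tollens' yes; positive iodoform yes
(B) alone accounts for all the evidence.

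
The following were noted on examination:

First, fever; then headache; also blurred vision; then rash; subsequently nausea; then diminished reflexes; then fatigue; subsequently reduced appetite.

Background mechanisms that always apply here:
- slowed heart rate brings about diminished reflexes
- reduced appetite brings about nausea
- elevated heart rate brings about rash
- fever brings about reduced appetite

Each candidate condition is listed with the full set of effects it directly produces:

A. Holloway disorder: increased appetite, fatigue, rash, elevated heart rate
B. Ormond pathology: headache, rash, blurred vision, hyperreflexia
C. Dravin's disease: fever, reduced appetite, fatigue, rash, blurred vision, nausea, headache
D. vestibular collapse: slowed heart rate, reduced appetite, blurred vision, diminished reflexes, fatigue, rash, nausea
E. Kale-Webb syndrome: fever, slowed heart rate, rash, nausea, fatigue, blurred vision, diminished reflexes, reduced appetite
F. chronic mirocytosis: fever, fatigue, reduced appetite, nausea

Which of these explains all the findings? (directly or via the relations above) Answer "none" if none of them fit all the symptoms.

none

Per-candidate check:
(A) Holloway disorder — fever NO; headache NO; blurred vision NO; rash yes; nausea NO; diminished reflexes NO; fatigue yes; reduced appetite NO
(B) Ormond pathology — fever NO; headache yes; blurred vision yes; rash yes; nausea NO; diminished reflexes NO; fatigue NO; reduced appetite NO
(C) Dravin's disease — does not account for diminished reflexes
(D) vestibular collapse — fever NO; headache NO; blurred vision yes; rash yes; nausea yes; diminished reflexes yes; fatigue yes; reduced appetite yes
(E) Kale-Webb syndrome — fever yes; headache NO; blurred vision yes; rash yes; nausea yes; diminished reflexes yes; fatigue yes; reduced appetite yes
(F) chronic mirocytosis — fever yes; headache NO; blurred vision NO; rash NO; nausea yes; diminished reflexes NO; fatigue yes; reduced appetite yes
None of the listed candidates fits everything.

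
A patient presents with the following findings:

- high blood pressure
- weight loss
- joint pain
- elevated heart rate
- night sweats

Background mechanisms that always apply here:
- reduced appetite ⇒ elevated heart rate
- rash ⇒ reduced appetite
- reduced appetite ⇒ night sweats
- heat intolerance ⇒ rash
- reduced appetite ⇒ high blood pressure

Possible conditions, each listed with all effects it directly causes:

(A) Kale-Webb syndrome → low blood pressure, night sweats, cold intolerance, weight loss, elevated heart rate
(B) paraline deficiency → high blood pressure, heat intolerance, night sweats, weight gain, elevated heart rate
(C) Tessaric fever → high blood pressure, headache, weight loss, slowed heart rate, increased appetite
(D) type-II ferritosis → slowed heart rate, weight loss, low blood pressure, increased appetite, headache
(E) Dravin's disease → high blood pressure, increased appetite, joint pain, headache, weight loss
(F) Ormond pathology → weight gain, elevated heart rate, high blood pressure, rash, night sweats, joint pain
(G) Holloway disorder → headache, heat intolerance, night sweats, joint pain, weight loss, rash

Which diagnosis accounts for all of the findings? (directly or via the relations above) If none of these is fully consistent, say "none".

For each candidate, compare predicted effects to what was observed:
(A) Kale-Webb syndrome — fails on high blood pressure, joint pain (predicts low blood pressure, not high blood pressure)
(B) paraline deficiency — high blood pressure yes; weight loss NO; joint pain NO; elevated heart rate yes; night sweats yes
(C) Tessaric fever — high blood pressure yes; weight loss yes; joint pain NO; elevated heart rate NO; night sweats NO
(D) type-II ferritosis — fails on high blood pressure, joint pain, elevated heart rate, night sweats (predicts low blood pressure, not high blood pressure; predicts slowed heart rate, not elevated heart rate)
(E) Dravin's disease — does not account for elevated heart rate, night sweats
(F) Ormond pathology — high blood pressure yes; weight loss NO; joint pain yes; elevated heart rate yes; night sweats yes
(G) Holloway disorder — accounts for every observation (high blood pressure by rash → reduced appetite → high blood pressure)
(G) alone accounts for all the evidence.

G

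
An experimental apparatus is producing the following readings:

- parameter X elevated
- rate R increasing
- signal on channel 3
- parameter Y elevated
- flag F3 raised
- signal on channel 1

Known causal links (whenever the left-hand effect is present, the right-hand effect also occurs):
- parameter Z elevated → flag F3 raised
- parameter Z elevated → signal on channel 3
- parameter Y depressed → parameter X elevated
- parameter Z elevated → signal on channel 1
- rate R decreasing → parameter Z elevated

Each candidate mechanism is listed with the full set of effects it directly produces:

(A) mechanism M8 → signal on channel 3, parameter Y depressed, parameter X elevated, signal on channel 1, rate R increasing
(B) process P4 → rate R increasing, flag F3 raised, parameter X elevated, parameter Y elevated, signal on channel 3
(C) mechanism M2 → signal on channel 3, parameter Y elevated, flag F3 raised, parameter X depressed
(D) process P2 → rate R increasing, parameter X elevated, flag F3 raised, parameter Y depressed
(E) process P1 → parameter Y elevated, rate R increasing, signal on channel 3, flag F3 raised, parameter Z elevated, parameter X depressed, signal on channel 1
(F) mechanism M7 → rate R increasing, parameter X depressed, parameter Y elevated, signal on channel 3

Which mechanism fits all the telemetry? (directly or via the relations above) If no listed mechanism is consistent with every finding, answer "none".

none

Per-candidate check:
(A) mechanism M8 — parameter X elevated match; rate R increasing match; signal on channel 3 match; parameter Y elevated miss; flag F3 raised miss; signal on channel 1 match
(B) process P4 — does not account for signal on channel 1
(C) mechanism M2 — parameter X elevated miss; rate R increasing miss; signal on channel 3 match; parameter Y elevated match; flag F3 raised match; signal on channel 1 miss
(D) process P2 — parameter X elevated match; rate R increasing match; signal on channel 3 miss; parameter Y elevated miss; flag F3 raised match; signal on channel 1 miss
(E) process P1 — parameter X elevated miss; rate R increasing match; signal on channel 3 match; parameter Y elevated match; flag F3 raised match; signal on channel 1 match
(F) mechanism M7 — parameter X elevated miss; rate R increasing match; signal on channel 3 match; parameter Y elevated match; flag F3 raised miss; signal on channel 1 miss
No candidate is consistent with all observations.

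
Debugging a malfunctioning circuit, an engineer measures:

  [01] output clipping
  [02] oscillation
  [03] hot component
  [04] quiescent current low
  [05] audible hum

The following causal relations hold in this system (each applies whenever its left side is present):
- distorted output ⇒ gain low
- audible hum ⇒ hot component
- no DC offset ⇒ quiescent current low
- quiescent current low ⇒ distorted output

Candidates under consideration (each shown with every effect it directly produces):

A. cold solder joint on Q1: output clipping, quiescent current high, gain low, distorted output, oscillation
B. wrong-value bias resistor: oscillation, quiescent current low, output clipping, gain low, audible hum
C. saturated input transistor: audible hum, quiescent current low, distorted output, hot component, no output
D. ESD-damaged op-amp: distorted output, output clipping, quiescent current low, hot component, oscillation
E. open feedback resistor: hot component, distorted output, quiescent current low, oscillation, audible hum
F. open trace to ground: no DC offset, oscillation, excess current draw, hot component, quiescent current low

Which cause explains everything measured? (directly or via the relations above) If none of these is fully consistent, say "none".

Testing each hypothesis:
(A) cold solder joint on Q1 — fails on hot component, quiescent current low, audible hum (predicts quiescent current high, not quiescent current low)
(B) wrong-value bias resistor — output clipping yes; oscillation yes; hot component yes (via audible hum → hot component); quiescent current low yes; audible hum yes
(C) saturated input transistor — does not account for output clipping, oscillation
(D) ESD-damaged op-amp — output clipping yes; oscillation yes; hot component yes; quiescent current low yes; audible hum NO
(E) open feedback resistor — output clipping NO; oscillation yes; hot component yes; quiescent current low yes; audible hum yes
(F) open trace to ground — output clipping NO; oscillation yes; hot component yes; quiescent current low yes; audible hum NO
(B) is the only candidate with no mismatches.

B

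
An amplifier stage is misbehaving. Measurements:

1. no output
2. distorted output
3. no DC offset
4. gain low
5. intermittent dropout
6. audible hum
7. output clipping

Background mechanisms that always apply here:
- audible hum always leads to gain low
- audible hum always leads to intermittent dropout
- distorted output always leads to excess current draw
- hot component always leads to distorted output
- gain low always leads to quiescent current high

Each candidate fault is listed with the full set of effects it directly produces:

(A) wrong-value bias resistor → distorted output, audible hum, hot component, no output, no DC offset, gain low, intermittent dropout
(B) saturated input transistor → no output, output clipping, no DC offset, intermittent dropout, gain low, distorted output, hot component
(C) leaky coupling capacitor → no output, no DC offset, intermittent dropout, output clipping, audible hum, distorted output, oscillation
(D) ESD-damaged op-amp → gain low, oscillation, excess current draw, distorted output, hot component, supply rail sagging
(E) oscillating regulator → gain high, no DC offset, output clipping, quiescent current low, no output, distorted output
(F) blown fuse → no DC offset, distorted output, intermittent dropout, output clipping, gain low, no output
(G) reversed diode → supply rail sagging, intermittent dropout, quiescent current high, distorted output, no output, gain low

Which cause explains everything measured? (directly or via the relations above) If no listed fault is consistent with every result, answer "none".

For each candidate, compare predicted effects to what was observed:
(A) wrong-value bias resistor — no output match; distorted output match; no DC offset match; gain low match; intermittent dropout match; audible hum match; output clipping miss
(B) saturated input transistor — no output match; distorted output match; no DC offset match; gain low match; intermittent dropout match; audible hum miss; output clipping match
(C) leaky coupling capacitor — accounts for every observation (gain low through audible hum → gain low)
(D) ESD-damaged op-amp — no output miss; distorted output match; no DC offset miss; gain low match; intermittent dropout miss; audible hum miss; output clipping miss
(E) oscillating regulator — fails on gain low, intermittent dropout, audible hum (predicts gain high, not gain low)
(F) blown fuse — does not account for audible hum
(G) reversed diode — no output match; distorted output match; no DC offset miss; gain low match; intermittent dropout match; audible hum miss; output clipping miss
(C) is the only candidate with no mismatches.

C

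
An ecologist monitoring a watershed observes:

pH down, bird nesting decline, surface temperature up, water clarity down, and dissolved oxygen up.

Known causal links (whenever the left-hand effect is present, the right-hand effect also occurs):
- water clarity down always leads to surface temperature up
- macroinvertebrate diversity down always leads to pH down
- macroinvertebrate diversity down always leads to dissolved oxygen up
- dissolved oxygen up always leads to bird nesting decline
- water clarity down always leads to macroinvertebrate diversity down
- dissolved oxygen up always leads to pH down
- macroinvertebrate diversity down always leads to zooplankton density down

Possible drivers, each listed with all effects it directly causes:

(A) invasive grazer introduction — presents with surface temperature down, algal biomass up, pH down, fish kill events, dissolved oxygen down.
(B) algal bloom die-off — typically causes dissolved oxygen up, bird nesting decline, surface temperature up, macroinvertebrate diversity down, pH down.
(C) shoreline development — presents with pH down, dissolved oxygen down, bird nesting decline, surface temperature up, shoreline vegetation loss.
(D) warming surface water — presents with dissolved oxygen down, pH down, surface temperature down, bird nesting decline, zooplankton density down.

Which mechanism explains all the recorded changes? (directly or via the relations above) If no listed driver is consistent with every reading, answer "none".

Testing each hypothesis:
(A) invasive grazer introduction — pH down match; bird nesting decline miss; surface temperature up miss; water clarity down miss; dissolved oxygen up miss
(B) algal bloom die-off — pH down match; bird nesting decline match; surface temperature up match; water clarity down miss; dissolved oxygen up match
(C) shoreline development — fails on water clarity down, dissolved oxygen up (predicts dissolved oxygen down, not dissolved oxygen up)
(D) warming surface water — fails on surface temperature up, water clarity down, dissolved oxygen up (predicts surface temperature down, not surface temperature up; predicts dissolved oxygen down, not dissolved oxygen up)
None of the listed candidates fits everything.

none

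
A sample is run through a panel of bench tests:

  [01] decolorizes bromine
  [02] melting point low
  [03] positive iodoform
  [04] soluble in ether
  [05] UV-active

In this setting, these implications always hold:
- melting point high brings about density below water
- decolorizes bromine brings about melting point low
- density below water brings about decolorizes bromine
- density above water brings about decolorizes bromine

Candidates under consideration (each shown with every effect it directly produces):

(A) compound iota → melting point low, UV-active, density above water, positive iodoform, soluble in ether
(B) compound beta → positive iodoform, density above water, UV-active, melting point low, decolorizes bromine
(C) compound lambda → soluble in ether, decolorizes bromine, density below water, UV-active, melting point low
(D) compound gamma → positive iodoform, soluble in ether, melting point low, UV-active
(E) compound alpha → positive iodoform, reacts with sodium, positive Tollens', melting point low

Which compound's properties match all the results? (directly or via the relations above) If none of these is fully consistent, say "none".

Testing each hypothesis:
(A) compound iota — decolorizes bromine + (by density above water → decolorizes bromine); melting point low +; positive iodoform +; soluble in ether +; UV-active +
(B) compound beta — decolorizes bromine +; melting point low +; positive iodoform +; soluble in ether -; UV-active +
(C) compound lambda — decolorizes bromine +; melting point low +; positive iodoform -; soluble in ether +; UV-active +
(D) compound gamma — decolorizes bromine -; melting point low +; positive iodoform +; soluble in ether +; UV-active +
(E) compound alpha — decolorizes bromine -; melting point low +; positive iodoform +; soluble in ether -; UV-active -
(A) is the only candidate with no mismatches.

A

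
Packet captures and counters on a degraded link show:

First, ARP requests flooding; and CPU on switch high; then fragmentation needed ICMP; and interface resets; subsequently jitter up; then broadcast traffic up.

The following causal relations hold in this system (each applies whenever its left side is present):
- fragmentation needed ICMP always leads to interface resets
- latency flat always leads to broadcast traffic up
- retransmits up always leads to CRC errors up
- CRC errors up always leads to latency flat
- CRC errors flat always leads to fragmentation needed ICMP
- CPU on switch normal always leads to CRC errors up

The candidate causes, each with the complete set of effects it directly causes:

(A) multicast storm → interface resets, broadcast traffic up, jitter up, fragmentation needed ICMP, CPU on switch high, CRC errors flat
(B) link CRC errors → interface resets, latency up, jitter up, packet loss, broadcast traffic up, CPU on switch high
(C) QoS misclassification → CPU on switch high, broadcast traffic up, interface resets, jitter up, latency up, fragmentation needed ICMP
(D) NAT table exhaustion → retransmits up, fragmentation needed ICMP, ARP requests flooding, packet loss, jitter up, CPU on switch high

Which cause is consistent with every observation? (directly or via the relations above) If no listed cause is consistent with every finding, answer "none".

D

Per-candidate check:
(A) multicast storm — does not account for ARP requests flooding
(B) link CRC errors — does not account for ARP requests flooding, fragmentation needed ICMP
(C) QoS misclassification — does not account for ARP requests flooding
(D) NAT table exhaustion — ARP requests flooding yes; CPU on switch high yes; fragmentation needed ICMP yes; interface resets yes (through fragmentation needed ICMP → interface resets); jitter up yes; broadcast traffic up yes (through retransmits up → CRC errors up → latency flat → broadcast traffic up)
(D) alone accounts for all the evidence.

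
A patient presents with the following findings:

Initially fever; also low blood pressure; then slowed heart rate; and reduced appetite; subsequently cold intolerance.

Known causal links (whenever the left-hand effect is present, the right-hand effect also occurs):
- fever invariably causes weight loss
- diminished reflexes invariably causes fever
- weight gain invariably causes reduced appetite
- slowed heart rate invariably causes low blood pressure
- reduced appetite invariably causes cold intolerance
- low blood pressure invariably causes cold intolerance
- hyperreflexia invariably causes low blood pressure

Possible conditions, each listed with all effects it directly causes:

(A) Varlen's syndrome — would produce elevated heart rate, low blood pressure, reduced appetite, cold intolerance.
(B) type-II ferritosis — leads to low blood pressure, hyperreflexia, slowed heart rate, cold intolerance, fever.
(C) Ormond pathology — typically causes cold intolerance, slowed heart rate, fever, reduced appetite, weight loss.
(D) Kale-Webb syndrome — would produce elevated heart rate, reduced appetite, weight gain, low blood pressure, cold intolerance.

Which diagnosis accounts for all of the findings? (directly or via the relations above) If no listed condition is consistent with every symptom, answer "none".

C

Testing each hypothesis:
(A) Varlen's syndrome — fever NO; low blood pressure yes; slowed heart rate NO; reduced appetite yes; cold intolerance yes
(B) type-II ferritosis — does not account for reduced appetite
(C) Ormond pathology — fever yes; low blood pressure yes (via slowed heart rate → low blood pressure); slowed heart rate yes; reduced appetite yes; cold intolerance yes
(D) Kale-Webb syndrome — fails on fever, slowed heart rate (predicts elevated heart rate, not slowed heart rate)
Only (C) is consistent with every observation.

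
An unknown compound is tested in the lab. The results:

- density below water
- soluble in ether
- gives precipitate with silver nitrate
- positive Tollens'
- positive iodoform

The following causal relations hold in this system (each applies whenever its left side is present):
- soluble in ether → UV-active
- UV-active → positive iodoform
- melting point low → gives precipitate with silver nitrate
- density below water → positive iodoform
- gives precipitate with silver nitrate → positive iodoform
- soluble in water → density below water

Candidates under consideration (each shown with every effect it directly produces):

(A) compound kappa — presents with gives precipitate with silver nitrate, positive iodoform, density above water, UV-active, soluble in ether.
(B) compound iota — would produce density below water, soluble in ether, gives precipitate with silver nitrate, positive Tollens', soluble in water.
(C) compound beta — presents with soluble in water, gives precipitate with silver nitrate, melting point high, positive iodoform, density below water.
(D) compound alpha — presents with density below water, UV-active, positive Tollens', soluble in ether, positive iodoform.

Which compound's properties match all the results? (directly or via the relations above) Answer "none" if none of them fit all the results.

B

Per-candidate check:
(A) compound kappa — density below water -; soluble in ether +; gives precipitate with silver nitrate +; positive Tollens' -; positive iodoform +
(B) compound iota — density below water +; soluble in ether +; gives precipitate with silver nitrate +; positive Tollens' +; positive iodoform + (through density below water → positive iodoform)
(C) compound beta — does not account for soluble in ether, positive Tollens'
(D) compound alpha — density below water +; soluble in ether +; gives precipitate with silver nitrate -; positive Tollens' +; positive iodoform +
(B) is the only candidate with no mismatches.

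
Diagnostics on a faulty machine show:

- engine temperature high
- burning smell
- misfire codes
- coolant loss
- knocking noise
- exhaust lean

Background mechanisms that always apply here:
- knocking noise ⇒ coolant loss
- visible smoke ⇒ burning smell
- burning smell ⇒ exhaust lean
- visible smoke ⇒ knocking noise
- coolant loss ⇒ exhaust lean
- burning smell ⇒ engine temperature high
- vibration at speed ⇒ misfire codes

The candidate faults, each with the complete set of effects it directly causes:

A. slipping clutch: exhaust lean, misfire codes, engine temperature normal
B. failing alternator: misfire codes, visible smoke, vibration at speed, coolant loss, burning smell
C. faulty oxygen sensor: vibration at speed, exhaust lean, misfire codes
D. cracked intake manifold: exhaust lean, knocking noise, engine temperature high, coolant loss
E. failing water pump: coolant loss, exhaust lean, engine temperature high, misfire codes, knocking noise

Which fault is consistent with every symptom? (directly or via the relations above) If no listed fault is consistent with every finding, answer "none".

B

Checking each candidate against the observations:
(A) slipping clutch — fails on engine temperature high, burning smell, coolant loss, knocking noise (predicts engine temperature normal, not engine temperature high)
(B) failing alternator — engine temperature high match (via burning smell → engine temperature high); burning smell match; misfire codes match; coolant loss match; knocking noise match (via visible smoke → knocking noise); exhaust lean match (via burning smell → exhaust lean)
(C) faulty oxygen sensor — engine temperature high miss; burning smell miss; misfire codes match; coolant loss miss; knocking noise miss; exhaust lean match
(D) cracked intake manifold — does not account for burning smell, misfire codes
(E) failing water pump — does not account for burning smell
(B) alone accounts for all the evidence.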